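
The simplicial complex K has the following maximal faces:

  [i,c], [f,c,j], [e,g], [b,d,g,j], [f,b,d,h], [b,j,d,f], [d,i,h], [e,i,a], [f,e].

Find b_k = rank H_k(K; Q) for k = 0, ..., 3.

K has 10 vertices, 22 edges, 13 triangles, 3 3-simplices.
rank ∂_0 = 0, rank ∂_1 = 9 ⇒ b_0 = 10 − 0 − 9 = 1; all invariant factors of ∂_1 are 1 so no torsion. So H_0 ≅ Z.
rank ∂_1 = 9, rank ∂_2 = 10 ⇒ b_1 = 22 − 9 − 10 = 3; all invariant factors of ∂_2 are 1 so no torsion. So H_1 ≅ Z^3.
rank ∂_2 = 10, rank ∂_3 = 3 ⇒ b_2 = 13 − 10 − 3 = 0; all invariant factors of ∂_3 are 1 so no torsion. So H_2 ≅ 0.
rank ∂_3 = 3, rank ∂_4 = 0 ⇒ b_3 = 3 − 3 − 0 = 0. So H_3 ≅ 0.

b_0 = 1, b_1 = 3, b_2 = 0, b_3 = 0.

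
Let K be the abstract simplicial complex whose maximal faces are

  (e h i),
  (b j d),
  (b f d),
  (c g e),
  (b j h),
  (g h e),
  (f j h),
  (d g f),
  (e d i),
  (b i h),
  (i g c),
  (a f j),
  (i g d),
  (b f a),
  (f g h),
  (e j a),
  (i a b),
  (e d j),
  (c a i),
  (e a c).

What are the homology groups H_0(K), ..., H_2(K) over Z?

Fix the vertex order a < b < c < d < e < f < g < h < i < j and write every simplex with vertices in increasing order. Then dim K = 2 and the simplices of K are:

  0-simplices (10): a, b, c, d, e, f, g, h, i, j
  1-simplices (30): ab, ac, ae, af, ai, aj, bd, bf, bh, bi, bj, ce, cg, ci, de, df, dg, di, dj, eg, eh, ei, ej, fg, fh, fj, gh, gi, hi, hj
  2-simplices (20): abf, abi, ace, aci, aej, afj, bdf, bdj, bhi, bhj, ceg, cgi, dei, dej, dfg, dgi, egh, ehi, fgh, fhj

Hence C_0 ≅ Z^10, C_1 ≅ Z^30, C_2 ≅ Z^20.

The boundary map ∂_1: C_1 → C_0 sends each edge [p,q] (with p < q) to q − p.
As a 10×30 matrix over Z this has rank 9, with invariant factors (1,1,1,1,1,1,1,1,1).

The boundary map ∂_2: C_2 → C_1 sends each 2-simplex [p,q,r] to [q,r] − [p,r] + [p,q]. For instance
  ∂dei = ei − di + de,
  ∂egh = gh − eh + eg.
This gives a 30×20 integer matrix of rank 20; reducing to Smith normal form yields diagonal entries (1,1,1,1,1,1,1,1,1,1,1,1,1,1,1,1,1,1,1,2).

Computing H_k = (kernel of ∂_k) / (image of ∂_{k+1}):

  H_0: rank C_0 − rank ∂_1 = 10 − 9 = 1, and the invariant factors of ∂_1 are all 1, so H_0 = Z.
  H_1: rank ker ∂_1 − rank ∂_2 = (30 − 9) − 20 = 1, and ∂_2 has invariant factor 2 > 1, so H_1 = Z ⊕ Z/2Z.
  H_2: rank ker ∂_2 − rank ∂_3 = (20 − 20) − 0 = 0, and there is no ∂_3, so H_2 = 0.

As a check, the Euler characteristic is 10 − 30 + 20 = 0, which agrees with 1 − 1 + 0 = 0.
(K is a triangulation of the Klein bottle.)

H_0 = Z,  H_1 = Z ⊕ Z/2Z,  H_2 = 0.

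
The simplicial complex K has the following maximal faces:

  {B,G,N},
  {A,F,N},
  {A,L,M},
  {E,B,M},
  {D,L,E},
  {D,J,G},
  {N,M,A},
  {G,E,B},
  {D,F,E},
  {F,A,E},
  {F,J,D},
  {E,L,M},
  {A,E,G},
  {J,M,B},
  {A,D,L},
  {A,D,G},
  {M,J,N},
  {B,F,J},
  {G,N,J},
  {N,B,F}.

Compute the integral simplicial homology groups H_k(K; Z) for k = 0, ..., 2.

H_0 = Z,  H_1 = Z ⊕ Z/2Z,  H_2 = 0.

Fix the vertex order A < B < D < E < F < G < J < L < M < N and write every simplex with vertices in increasing order. Then dim K = 2 and the simplices of K are:

  0-simplices (10): A, B, D, E, F, G, J, L, M, N
  1-simplices (30): AD, AE, AF, AG, AL, AM, AN, BE, BF, BG, BJ, BM, BN, DE, DF, DG, DJ, DL, EF, EG, EL, EM, FJ, FN, GJ, GN, JM, JN, LM, MN
  2-simplices (20): ADG, ADL, AEF, AEG, AFN, ALM, AMN, BEG, BEM, BFJ, BFN, BGN, BJM, DEF, DEL, DFJ, DGJ, ELM, GJN, JMN

so the chain groups are C_0 ≅ Z^10, C_1 ≅ Z^30, C_2 ≅ Z^20.

Boundary ∂_1: C_1 → C_0 maps an edge to its endpoints' difference, ∂[p,q] = q − p. For instance
  ∂MN = N − M.
The resulting 10×30 matrix has rank 9, and its Smith normal form has invariant factors (1,1,1,1,1,1,1,1,1).

∂_2: C_2 → C_1 sends each 2-simplex [p,q,r] to [q,r] − [p,r] + [p,q]. For instance
  ∂BFN = FN − BN + BF,
  ∂GJN = JN − GN + GJ.
The resulting 30×20 matrix has rank 20, and its Smith normal form has invariant factors (1,1,1,1,1,1,1,1,1,1,1,1,1,1,1,1,1,1,1,2).

Now H_k = ker ∂_k / im ∂_{k+1}, so:

  H_0: rank C_0 − rank ∂_1 = 10 − 9 = 1, and the invariant factors of ∂_1 are all 1, so H_0 ≅ Z.
  H_1: rank ker ∂_1 − rank ∂_2 = (30 − 9) − 20 = 1, and ∂_2 has invariant factor 2 > 1, so H_1 ≅ Z ⊕ Z/2Z.
  H_2: rank ker ∂_2 − rank ∂_3 = (20 − 20) − 0 = 0, and there is no ∂_3, so H_2 ≅ 0.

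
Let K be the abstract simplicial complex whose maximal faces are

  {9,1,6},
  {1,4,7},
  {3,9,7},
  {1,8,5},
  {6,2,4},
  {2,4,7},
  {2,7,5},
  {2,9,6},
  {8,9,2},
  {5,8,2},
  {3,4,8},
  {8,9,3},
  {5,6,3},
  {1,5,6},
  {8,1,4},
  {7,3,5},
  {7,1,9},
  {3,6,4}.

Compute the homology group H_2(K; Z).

Order the vertices as 1 < 2 < 3 < 4 < 5 < 6 < 7 < 8 < 9. Listing each simplex with vertices in this order, K has dimension 2 with simplices:

  0-simplices (9): [1], [2], [3], [4], [5], [6], [7], [8], [9]
  1-simplices (27): (27 of them)
  2-simplices (18): [1,4,7], [1,4,8], [1,5,6], [1,5,8], [1,6,9], [1,7,9], [2,4,6], [2,4,7], [2,5,7], [2,5,8], [2,6,9], [2,8,9], [3,4,6], [3,4,8], [3,5,6], [3,5,7], [3,7,9], [3,8,9]

so the chain groups are C_0 ≅ Z^9, C_1 ≅ Z^27, C_2 ≅ Z^18.

The boundary map ∂_1: C_1 → C_0 sends each edge [p,q] (with p < q) to q − p. For instance
  ∂[1,5] = [5] − [1].
The 9×27 boundary matrix has rank 8 and Smith normal form diag(1,1,1,1,1,1,1,1).

Boundary ∂_2: C_2 → C_1 sends each 2-simplex [p,q,r] to [q,r] − [p,r] + [p,q]. For instance
  ∂[1,6,9] = [6,9] − [1,9] + [1,6],
  ∂[1,4,7] = [4,7] − [1,7] + [1,4].
The resulting 27×18 matrix has rank 17, and its Smith normal form has invariant factors (1,1,1,1,1,1,1,1,1,1,1,1,1,1,1,1,1).

Now H_k = ker ∂_k / im ∂_{k+1}, so:

  H_2: rank ker ∂_2 − rank ∂_3 = (18 − 17) − 0 = 1, and there is no ∂_3, so H_2 = Z.

(K is a triangulation of the torus T^2.)

H_2 = Z.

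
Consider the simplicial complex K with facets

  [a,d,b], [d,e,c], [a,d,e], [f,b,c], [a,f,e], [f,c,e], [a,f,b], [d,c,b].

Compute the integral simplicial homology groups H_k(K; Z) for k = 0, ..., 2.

K has 6 vertices, 12 edges, 8 triangles.
rank ∂_0 = 0, rank ∂_1 = 5 ⇒ b_0 = 6 − 0 − 5 = 1; all invariant factors of ∂_1 are 1 so no torsion. So H_0 = Z.
rank ∂_1 = 5, rank ∂_2 = 7 ⇒ b_1 = 12 − 5 − 7 = 0; all invariant factors of ∂_2 are 1 so no torsion. So H_1 = 0.
rank ∂_2 = 7, rank ∂_3 = 0 ⇒ b_2 = 8 − 7 − 0 = 1. So H_2 = Z.

H_0 = Z,  H_1 = 0,  H_2 = Z.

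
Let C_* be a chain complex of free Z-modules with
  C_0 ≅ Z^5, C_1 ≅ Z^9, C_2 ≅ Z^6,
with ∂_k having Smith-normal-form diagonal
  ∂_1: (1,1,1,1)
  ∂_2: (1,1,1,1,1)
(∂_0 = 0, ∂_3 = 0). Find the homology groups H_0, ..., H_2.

H_0 = Z,  H_1 = 0,  H_2 = Z.

H_0: b_0 = 5 − 0 − 4 = 1; torsion from ∂_1 factors > 1: none. So H_0 = Z.
H_1: b_1 = 9 − 4 − 5 = 0; torsion from ∂_2 factors > 1: none. So H_1 = 0.
H_2: b_2 = 6 − 5 − 0 = 1; torsion from ∂_3 factors > 1: none. So H_2 = Z.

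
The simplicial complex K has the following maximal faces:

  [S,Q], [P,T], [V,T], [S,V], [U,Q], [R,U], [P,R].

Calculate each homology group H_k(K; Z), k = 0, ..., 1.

We work with the vertex ordering P < Q < R < S < T < U < V. The simplices of K, each written with vertices in increasing order, are:

  0-simplices (7): P, Q, R, S, T, U, V
  1-simplices (7): PR, PT, QS, QU, RU, SV, TV

so the chain groups are C_0 ≅ Z^7, C_1 ≅ Z^7.

Boundary ∂_1: C_1 → C_0 sends each edge [p,q] (with p < q) to q − p. For instance
  ∂SV = V − S.
This gives a 7×7 integer matrix of rank 6; reducing to Smith normal form yields diagonal entries (1,1,1,1,1,1).

Reading off H_k = ker ∂_k / im ∂_{k+1}:

  H_0: rank C_0 − rank ∂_1 = 7 − 6 = 1, and the invariant factors of ∂_1 are all 1, so H_0 ≅ Z.
  H_1: rank ker ∂_1 − rank ∂_2 = (7 − 6) − 0 = 1, and there is no ∂_2, so H_1 ≅ Z.

H_0 = Z,  H_1 = Z.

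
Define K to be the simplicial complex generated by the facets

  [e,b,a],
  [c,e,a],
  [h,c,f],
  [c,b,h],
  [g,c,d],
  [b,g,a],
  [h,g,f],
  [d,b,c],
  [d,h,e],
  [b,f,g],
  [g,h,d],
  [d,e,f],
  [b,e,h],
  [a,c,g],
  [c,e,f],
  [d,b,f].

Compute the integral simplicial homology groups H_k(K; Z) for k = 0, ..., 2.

Take the total order a < b < c < d < e < f < g < h on the vertex set. Then K (dimension 2) consists of the simplices:

  0-simplices (8): a, b, c, d, e, f, g, h
  1-simplices (24): ab, ac, ae, ag, bc, bd, be, bf, bg, bh, cd, ce, cf, cg, ch, de, df, dg, dh, ef, eh, fg, fh, gh
  2-simplices (16): abe, abg, ace, acg, bcd, bch, bdf, beh, bfg, cdg, cef, cfh, def, deh, dgh, fgh

Hence C_0 ≅ Z^8, C_1 ≅ Z^24, C_2 ≅ Z^16.

∂_1: C_1 → C_0 maps an edge to its endpoints' difference, ∂[p,q] = q − p. For instance
  ∂dh = h − d.
This gives a 8×24 integer matrix of rank 7; reducing to Smith normal form yields diagonal entries (1,1,1,1,1,1,1).

Boundary ∂_2: C_2 → C_1 maps a triangle to the signed sum of its edges. For instance
  ∂bdf = df − bf + bd,
  ∂cdg = dg − cg + cd.
The resulting 24×16 matrix has rank 15, and its Smith normal form has invariant factors (1,1,1,1,1,1,1,1,1,1,1,1,1,1,1).

From H_k ≅ ker(∂_k) / im(∂_{k+1}) we obtain:

  H_0: rank C_0 − rank ∂_1 = 8 − 7 = 1, and the invariant factors of ∂_1 are all 1, so H_0 ≅ Z.
  H_1: rank ker ∂_1 − rank ∂_2 = (24 − 7) − 15 = 2, and the invariant factors of ∂_2 are all 1, so H_1 ≅ Z^2.
  H_2: rank ker ∂_2 − rank ∂_3 = (16 − 15) − 0 = 1, and there is no ∂_3, so H_2 ≅ Z.

(K is a triangulation of the torus T^2.)

H_0 = Z,  H_1 = Z^2,  H_2 = Z.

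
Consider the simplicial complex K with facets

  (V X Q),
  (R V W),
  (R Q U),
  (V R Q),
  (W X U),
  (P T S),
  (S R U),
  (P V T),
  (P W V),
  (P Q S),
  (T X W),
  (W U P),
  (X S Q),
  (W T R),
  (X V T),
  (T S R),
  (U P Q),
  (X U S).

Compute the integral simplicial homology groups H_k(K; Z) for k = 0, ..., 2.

We work with the vertex ordering P < Q < R < S < T < U < V < W < X. The simplices of K, each written with vertices in increasing order, are:

  0-simplices (9): P, Q, R, S, T, U, V, W, X
  1-simplices (27): PQ, PS, PT, PU, PV, PW, QR, QS, QU, QV, QX, RS, RT, RU, RV, RW, ST, SU, SX, TV, TW, TX, UW, UX, VW, VX, WX
  2-simplices (18): PQS, PQU, PST, PTV, PUW, PVW, QRU, QRV, QSX, QVX, RST, RSU, RTW, RVW, SUX, TVX, TWX, UWX

Hence C_0 ≅ Z^9, C_1 ≅ Z^27, C_2 ≅ Z^18.

The boundary map ∂_1: C_1 → C_0 sends each edge [p,q] (with p < q) to q − p.
As a 9×27 matrix over Z this has rank 8, with invariant factors (1,1,1,1,1,1,1,1).

The boundary map ∂_2: C_2 → C_1 sends each 2-simplex [p,q,r] to [q,r] − [p,r] + [p,q]. For instance
  ∂QVX = VX − QX + QV,
  ∂RSU = SU − RU + RS.
As a 27×18 matrix over Z this has rank 18, with invariant factors (1,1,1,1,1,1,1,1,1,1,1,1,1,1,1,1,1,2).

Now H_k = ker ∂_k / im ∂_{k+1}, so:

  H_0: rank C_0 − rank ∂_1 = 9 − 8 = 1, and the invariant factors of ∂_1 are all 1, so H_0 = Z.
  H_1: rank ker ∂_1 − rank ∂_2 = (27 − 8) − 18 = 1, and ∂_2 has invariant factor 2 > 1, so H_1 = Z ⊕ Z_2.
  H_2: rank ker ∂_2 − rank ∂_3 = (18 − 18) − 0 = 0, and there is no ∂_3, so H_2 = 0.

H_0 = Z,  H_1 = Z ⊕ Z_2,  H_2 = 0.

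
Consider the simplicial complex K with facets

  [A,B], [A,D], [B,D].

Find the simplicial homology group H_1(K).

Take the total order A < B < D on the vertex set. Then K (dimension 1) consists of the simplices:

  0-simplices (3): A, B, D
  1-simplices (3): AB, AD, BD

giving chain groups C_0 ≅ Z^3, C_1 ≅ Z^3.

∂_1: C_1 → C_0 is given by ∂[p,q] = [q] − [p]. For instance
  ∂BD = D − B.
The resulting 3×3 matrix has rank 2, and its Smith normal form has invariant factors (1,1).

From H_k ≅ ker(∂_k) / im(∂_{k+1}) we obtain:

  H_1: rank ker ∂_1 − rank ∂_2 = (3 − 2) − 0 = 1, and there is no ∂_2, so H_1 ≅ Z.

H_1 ≅ Z.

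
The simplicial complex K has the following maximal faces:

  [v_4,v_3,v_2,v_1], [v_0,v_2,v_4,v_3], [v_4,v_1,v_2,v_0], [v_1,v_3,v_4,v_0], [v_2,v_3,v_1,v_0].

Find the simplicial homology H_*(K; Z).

Order the vertices as v_0 < v_1 < v_2 < v_3 < v_4. Listing each simplex with vertices in this order, K has dimension 3 with simplices:

  0-simplices (5): [v_0], [v_1], [v_2], [v_3], [v_4]
  1-simplices (10): [v_0,v_1], [v_0,v_2], [v_0,v_3], [v_0,v_4], [v_1,v_2], [v_1,v_3], [v_1,v_4], [v_2,v_3], [v_2,v_4], [v_3,v_4]
  2-simplices (10): [v_0,v_1,v_2], [v_0,v_1,v_3], [v_0,v_1,v_4], [v_0,v_2,v_3], [v_0,v_2,v_4], [v_0,v_3,v_4], [v_1,v_2,v_3], [v_1,v_2,v_4], [v_1,v_3,v_4], [v_2,v_3,v_4]
  3-simplices (5): [v_0,v_1,v_2,v_3], [v_0,v_1,v_2,v_4], [v_0,v_1,v_3,v_4], [v_0,v_2,v_3,v_4], [v_1,v_2,v_3,v_4]

Hence C_0 ≅ Z^5, C_1 ≅ Z^10, C_2 ≅ Z^10, C_3 ≅ Z^5.

∂_1: C_1 → C_0 maps an edge to its endpoints' difference, ∂[p,q] = q − p.
The resulting 5×10 matrix has rank 4, and its Smith normal form has invariant factors (1,1,1,1).

∂_2: C_2 → C_1 maps a triangle to the signed sum of its edges. For instance
  ∂[v_0,v_1,v_2] = [v_1,v_2] − [v_0,v_2] + [v_0,v_1],
  ∂[v_1,v_2,v_3] = [v_2,v_3] − [v_1,v_3] + [v_1,v_2].
This gives a 10×10 integer matrix of rank 6; reducing to Smith normal form yields diagonal entries (1,1,1,1,1,1).

∂_3: C_3 → C_2 sends each 3-simplex σ to the alternating sum Σ_i (−1)^i (σ with its i-th vertex removed). For instance
  ∂[v_0,v_1,v_2,v_4] = [v_1,v_2,v_4] − [v_0,v_2,v_4] + [v_0,v_1,v_4] − [v_0,v_1,v_2],
  ∂[v_0,v_1,v_2,v_3] = [v_1,v_2,v_3] − [v_0,v_2,v_3] + [v_0,v_1,v_3] − [v_0,v_1,v_2].
This gives a 10×5 integer matrix of rank 4; reducing to Smith normal form yields diagonal entries (1,1,1,1).

From H_k ≅ ker(∂_k) / im(∂_{k+1}) we obtain:

  H_0: rank C_0 − rank ∂_1 = 5 − 4 = 1, and the invariant factors of ∂_1 are all 1, so H_0 = Z.
  H_1: rank ker ∂_1 − rank ∂_2 = (10 − 4) − 6 = 0, and the invariant factors of ∂_2 are all 1, so H_1 = 0.
  H_2: rank ker ∂_2 − rank ∂_3 = (10 − 6) − 4 = 0, and the invariant factors of ∂_3 are all 1, so H_2 = 0.
  H_3: rank ker ∂_3 − rank ∂_4 = (5 − 4) − 0 = 1, and there is no ∂_4, so H_3 = Z.

H_0 = Z,  H_1 = 0,  H_2 = 0,  H_3 = Z.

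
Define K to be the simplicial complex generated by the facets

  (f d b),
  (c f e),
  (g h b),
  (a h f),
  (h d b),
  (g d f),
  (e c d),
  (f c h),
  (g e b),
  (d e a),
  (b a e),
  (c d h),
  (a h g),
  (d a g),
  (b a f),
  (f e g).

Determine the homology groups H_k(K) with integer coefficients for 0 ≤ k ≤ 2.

H_0 ≅ Z,  H_1 ≅ Z^2,  H_2 ≅ Z.

K has 8 vertices, 24 edges, 16 triangles.
rank ∂_0 = 0, rank ∂_1 = 7 ⇒ b_0 = 8 − 0 − 7 = 1; all invariant factors of ∂_1 are 1 so no torsion. So H_0 ≅ Z.
rank ∂_1 = 7, rank ∂_2 = 15 ⇒ b_1 = 24 − 7 − 15 = 2; all invariant factors of ∂_2 are 1 so no torsion. So H_1 ≅ Z^2.
rank ∂_2 = 15, rank ∂_3 = 0 ⇒ b_2 = 16 − 15 − 0 = 1. So H_2 ≅ Z.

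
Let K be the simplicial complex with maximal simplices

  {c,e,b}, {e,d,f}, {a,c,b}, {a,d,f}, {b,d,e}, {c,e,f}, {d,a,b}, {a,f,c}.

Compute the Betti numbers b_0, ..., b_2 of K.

b_0 = 1, b_1 = 0, b_2 = 1.

K has 6 vertices, 12 edges, 8 triangles.
rank ∂_0 = 0, rank ∂_1 = 5 ⇒ b_0 = 6 − 0 − 5 = 1; all invariant factors of ∂_1 are 1 so no torsion. So H_0 = Z.
rank ∂_1 = 5, rank ∂_2 = 7 ⇒ b_1 = 12 − 5 − 7 = 0; all invariant factors of ∂_2 are 1 so no torsion. So H_1 = 0.
rank ∂_2 = 7, rank ∂_3 = 0 ⇒ b_2 = 8 − 7 − 0 = 1. So H_2 = Z.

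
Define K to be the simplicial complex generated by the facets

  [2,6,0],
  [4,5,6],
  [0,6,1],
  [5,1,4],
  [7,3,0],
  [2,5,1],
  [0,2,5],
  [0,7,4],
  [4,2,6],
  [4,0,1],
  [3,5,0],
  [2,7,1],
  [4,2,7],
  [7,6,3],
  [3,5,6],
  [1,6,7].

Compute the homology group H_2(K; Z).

We work with the vertex ordering 0 < 1 < 2 < 3 < 4 < 5 < 6 < 7. The simplices of K, each written with vertices in increasing order, are:

  0-simplices (8): [0], [1], [2], [3], [4], [5], [6], [7]
  1-simplices (24): (24 of them)
  2-simplices (16): [0,1,4], [0,1,6], [0,2,5], [0,2,6], [0,3,5], [0,3,7], [0,4,7], [1,2,5], [1,2,7], [1,4,5], [1,6,7], [2,4,6], [2,4,7], [3,5,6], [3,6,7], [4,5,6]

giving chain groups C_0 ≅ Z^8, C_1 ≅ Z^24, C_2 ≅ Z^16.

∂_1: C_1 → C_0 maps an edge to its endpoints' difference, ∂[p,q] = q − p.
The resulting 8×24 matrix has rank 7, and its Smith normal form has invariant factors (1,1,1,1,1,1,1).

∂_2: C_2 → C_1 acts by ∂[p,q,r] = [q,r] − [p,r] + [p,q]. For instance
  ∂[2,4,6] = [4,6] − [2,6] + [2,4],
  ∂[0,3,5] = [3,5] − [0,5] + [0,3].
The 24×16 boundary matrix has rank 15 and Smith normal form diag(1,1,1,1,1,1,1,1,1,1,1,1,1,1,1).

Now H_k = ker ∂_k / im ∂_{k+1}, so:

  H_2: rank ker ∂_2 − rank ∂_3 = (16 − 15) − 0 = 1, and there is no ∂_3, so H_2 ≅ Z.

(K is a triangulation of the torus T^2.)

H_2 ≅ Z.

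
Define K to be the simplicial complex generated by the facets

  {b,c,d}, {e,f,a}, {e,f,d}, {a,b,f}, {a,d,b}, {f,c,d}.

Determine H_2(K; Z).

H_2 = 0.

Fix the vertex order a < b < c < d < e < f and write every simplex with vertices in increasing order. Then dim K = 2 and the simplices of K are:

  0-simplices (6): a, b, c, d, e, f
  1-simplices (12): ab, ad, ae, af, bc, bd, bf, cd, cf, de, df, ef
  2-simplices (6): abd, abf, aef, bcd, cdf, def

Hence C_0 ≅ Z^6, C_1 ≅ Z^12, C_2 ≅ Z^6.

∂_1: C_1 → C_0 sends each edge [p,q] (with p < q) to q − p.
The resulting 6×12 matrix has rank 5, and its Smith normal form has invariant factors (1,1,1,1,1).

The boundary map ∂_2: C_2 → C_1 acts by ∂[p,q,r] = [q,r] − [p,r] + [p,q]. For instance
  ∂abf = bf − af + ab,
  ∂cdf = df − cf + cd.
The 12×6 boundary matrix has rank 6 and Smith normal form diag(1,1,1,1,1,1).

From H_k ≅ ker(∂_k) / im(∂_{k+1}) we obtain:

  H_2: rank ker ∂_2 − rank ∂_3 = (6 − 6) − 0 = 0, and there is no ∂_3, so H_2 = 0.

(K is a triangulation of the cylinder S^1 x I.)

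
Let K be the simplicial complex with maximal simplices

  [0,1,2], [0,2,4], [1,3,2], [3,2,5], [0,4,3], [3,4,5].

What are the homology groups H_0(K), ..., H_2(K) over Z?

We work with the vertex ordering 0 < 1 < 2 < 3 < 4 < 5. The simplices of K, each written with vertices in increasing order, are:

  0-simplices (6): [0], [1], [2], [3], [4], [5]
  1-simplices (12): [0,1], [0,2], [0,3], [0,4], [1,2], [1,3], [2,3], [2,4], [2,5], [3,4], [3,5], [4,5]
  2-simplices (6): [0,1,2], [0,2,4], [0,3,4], [1,2,3], [2,3,5], [3,4,5]

Hence C_0 ≅ Z^6, C_1 ≅ Z^12, C_2 ≅ Z^6.

∂_1: C_1 → C_0 sends each edge [p,q] (with p < q) to q − p.
As a 6×12 matrix over Z this has rank 5, with invariant factors (1,1,1,1,1).

∂_2: C_2 → C_1 acts by ∂[p,q,r] = [q,r] − [p,r] + [p,q]. For instance
  ∂[0,2,4] = [2,4] − [0,4] + [0,2],
  ∂[2,3,5] = [3,5] − [2,5] + [2,3].
The resulting 12×6 matrix has rank 6, and its Smith normal form has invariant factors (1,1,1,1,1,1).

Now H_k = ker ∂_k / im ∂_{k+1}, so:

  H_0: rank C_0 − rank ∂_1 = 6 − 5 = 1, and the invariant factors of ∂_1 are all 1, so H_0 = Z.
  H_1: rank ker ∂_1 − rank ∂_2 = (12 − 5) − 6 = 1, and the invariant factors of ∂_2 are all 1, so H_1 = Z.
  H_2: rank ker ∂_2 − rank ∂_3 = (6 − 6) − 0 = 0, and there is no ∂_3, so H_2 = 0.

H_0 ≅ Z,  H_1 ≅ Z,  H_2 = 0.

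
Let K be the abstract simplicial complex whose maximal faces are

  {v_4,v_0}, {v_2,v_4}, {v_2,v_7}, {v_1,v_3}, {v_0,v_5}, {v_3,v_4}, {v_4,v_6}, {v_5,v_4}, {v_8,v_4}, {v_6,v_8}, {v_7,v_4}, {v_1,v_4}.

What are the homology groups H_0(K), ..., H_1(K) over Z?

Order the vertices as v_0 < v_1 < v_2 < v_3 < v_4 < v_5 < v_6 < v_7 < v_8. Listing each simplex with vertices in this order, K has dimension 1 with simplices:

  0-simplices (9): [v_0], [v_1], [v_2], [v_3], [v_4], [v_5], [v_6], [v_7], [v_8]
  1-simplices (12): [v_0,v_4], [v_0,v_5], [v_1,v_3], [v_1,v_4], [v_2,v_4], [v_2,v_7], [v_3,v_4], [v_4,v_5], [v_4,v_6], [v_4,v_7], [v_4,v_8], [v_6,v_8]

so the chain groups are C_0 ≅ Z^9, C_1 ≅ Z^12.

∂_1: C_1 → C_0 sends each edge [p,q] (with p < q) to q − p.
The resulting 9×12 matrix has rank 8, and its Smith normal form has invariant factors (1,1,1,1,1,1,1,1).

Reading off H_k = ker ∂_k / im ∂_{k+1}:

  H_0: rank C_0 − rank ∂_1 = 9 − 8 = 1, and the invariant factors of ∂_1 are all 1, so H_0 = Z.
  H_1: rank ker ∂_1 − rank ∂_2 = (12 − 8) − 0 = 4, and there is no ∂_2, so H_1 = Z^4.

As a check, the Euler characteristic is 9 − 12 = -3, which agrees with 1 − 4 = -3.

H_0 ≅ Z,  H_1 ≅ Z^4.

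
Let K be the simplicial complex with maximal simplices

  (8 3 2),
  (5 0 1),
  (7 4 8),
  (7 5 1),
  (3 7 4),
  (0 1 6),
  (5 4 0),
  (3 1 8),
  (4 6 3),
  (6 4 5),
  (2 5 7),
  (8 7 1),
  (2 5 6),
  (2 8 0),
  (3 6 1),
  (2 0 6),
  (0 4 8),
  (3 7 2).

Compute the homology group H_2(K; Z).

H_2 = 0.

Order the vertices as 0 < 1 < 2 < 3 < 4 < 5 < 6 < 7 < 8. Listing each simplex with vertices in this order, K has dimension 2 with simplices:

  0-simplices (9): [0], [1], [2], [3], [4], [5], [6], [7], [8]
  1-simplices (27): (27 of them)
  2-simplices (18): [0,1,5], [0,1,6], [0,2,6], [0,2,8], [0,4,5], [0,4,8], [1,3,6], [1,3,8], [1,5,7], [1,7,8], [2,3,7], [2,3,8], [2,5,6], [2,5,7], [3,4,6], [3,4,7], [4,5,6], [4,7,8]

giving chain groups C_0 ≅ Z^9, C_1 ≅ Z^27, C_2 ≅ Z^18.

∂_1: C_1 → C_0 sends each edge [p,q] (with p < q) to q − p. For instance
  ∂[5,7] = [7] − [5].
As a 9×27 matrix over Z this has rank 8, with invariant factors (1,1,1,1,1,1,1,1).

Boundary ∂_2: C_2 → C_1 sends each 2-simplex [p,q,r] to [q,r] − [p,r] + [p,q]. For instance
  ∂[2,5,6] = [5,6] − [2,6] + [2,5],
  ∂[1,7,8] = [7,8] − [1,8] + [1,7].
The resulting 27×18 matrix has rank 18, and its Smith normal form has invariant factors (1,1,1,1,1,1,1,1,1,1,1,1,1,1,1,1,1,2).

Computing H_k = (kernel of ∂_k) / (image of ∂_{k+1}):

  H_2: rank ker ∂_2 − rank ∂_3 = (18 − 18) − 0 = 0, and there is no ∂_3, so H_2 ≅ 0.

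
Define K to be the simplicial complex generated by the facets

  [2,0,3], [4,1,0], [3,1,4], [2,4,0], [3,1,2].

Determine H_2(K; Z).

H_2 = 0.

We work with the vertex ordering 0 < 1 < 2 < 3 < 4. The simplices of K, each written with vertices in increasing order, are:

  0-simplices (5): [0], [1], [2], [3], [4]
  1-simplices (10): [0,1], [0,2], [0,3], [0,4], [1,2], [1,3], [1,4], [2,3], [2,4], [3,4]
  2-simplices (5): [0,1,4], [0,2,3], [0,2,4], [1,2,3], [1,3,4]

so the chain groups are C_0 ≅ Z^5, C_1 ≅ Z^10, C_2 ≅ Z^5.

Boundary ∂_1: C_1 → C_0 sends each edge [p,q] (with p < q) to q − p.
The 5×10 boundary matrix has rank 4 and Smith normal form diag(1,1,1,1).

Boundary ∂_2: C_2 → C_1 maps a triangle to the signed sum of its edges. For instance
  ∂[1,2,3] = [2,3] − [1,3] + [1,2],
  ∂[0,1,4] = [1,4] − [0,4] + [0,1].
The 10×5 boundary matrix has rank 5 and Smith normal form diag(1,1,1,1,1).

From H_k ≅ ker(∂_k) / im(∂_{k+1}) we obtain:

  H_2: rank ker ∂_2 − rank ∂_3 = (5 − 5) − 0 = 0, and there is no ∂_3, so H_2 = 0.

(K is a triangulation of the Möbius band.)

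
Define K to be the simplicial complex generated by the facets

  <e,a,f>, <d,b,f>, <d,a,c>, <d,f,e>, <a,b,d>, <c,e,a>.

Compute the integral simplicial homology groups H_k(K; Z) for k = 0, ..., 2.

H_0 ≅ Z,  H_1 ≅ Z,  H_2 = 0.

K has 6 vertices, 12 edges, 6 triangles.
rank ∂_0 = 0, rank ∂_1 = 5 ⇒ b_0 = 6 − 0 − 5 = 1; all invariant factors of ∂_1 are 1 so no torsion. So H_0 ≅ Z.
rank ∂_1 = 5, rank ∂_2 = 6 ⇒ b_1 = 12 − 5 − 6 = 1; all invariant factors of ∂_2 are 1 so no torsion. So H_1 ≅ Z.
rank ∂_2 = 6, rank ∂_3 = 0 ⇒ b_2 = 6 − 6 − 0 = 0. So H_2 ≅ 0.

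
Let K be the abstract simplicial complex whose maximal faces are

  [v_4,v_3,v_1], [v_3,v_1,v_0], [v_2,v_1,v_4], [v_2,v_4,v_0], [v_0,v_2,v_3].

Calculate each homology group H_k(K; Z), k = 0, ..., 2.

Take the total order v_0 < v_1 < v_2 < v_3 < v_4 on the vertex set. Then K (dimension 2) consists of the simplices:

  0-simplices (5): [v_0], [v_1], [v_2], [v_3], [v_4]
  1-simplices (10): [v_0,v_1], [v_0,v_2], [v_0,v_3], [v_0,v_4], [v_1,v_2], [v_1,v_3], [v_1,v_4], [v_2,v_3], [v_2,v_4], [v_3,v_4]
  2-simplices (5): [v_0,v_1,v_3], [v_0,v_2,v_3], [v_0,v_2,v_4], [v_1,v_2,v_4], [v_1,v_3,v_4]

so the chain groups are C_0 ≅ Z^5, C_1 ≅ Z^10, C_2 ≅ Z^5.

The boundary map ∂_1: C_1 → C_0 sends each edge [p,q] (with p < q) to q − p. For instance
  ∂[v_0,v_2] = [v_2] − [v_0].
The resulting 5×10 matrix has rank 4, and its Smith normal form has invariant factors (1,1,1,1).

The boundary map ∂_2: C_2 → C_1 sends each 2-simplex [p,q,r] to [q,r] − [p,r] + [p,q]. For instance
  ∂[v_0,v_2,v_3] = [v_2,v_3] − [v_0,v_3] + [v_0,v_2],
  ∂[v_0,v_2,v_4] = [v_2,v_4] − [v_0,v_4] + [v_0,v_2].
As a 10×5 matrix over Z this has rank 5, with invariant factors (1,1,1,1,1).

From H_k ≅ ker(∂_k) / im(∂_{k+1}) we obtain:

  H_0: rank C_0 − rank ∂_1 = 5 − 4 = 1, and the invariant factors of ∂_1 are all 1, so H_0 = Z.
  H_1: rank ker ∂_1 − rank ∂_2 = (10 − 4) − 5 = 1, and the invariant factors of ∂_2 are all 1, so H_1 = Z.
  H_2: rank ker ∂_2 − rank ∂_3 = (5 − 5) − 0 = 0, and there is no ∂_3, so H_2 = 0.

As a check, the Euler characteristic is 5 − 10 + 5 = 0, which agrees with 1 − 1 + 0 = 0.

H_0 = Z,  H_1 = Z,  H_2 = 0.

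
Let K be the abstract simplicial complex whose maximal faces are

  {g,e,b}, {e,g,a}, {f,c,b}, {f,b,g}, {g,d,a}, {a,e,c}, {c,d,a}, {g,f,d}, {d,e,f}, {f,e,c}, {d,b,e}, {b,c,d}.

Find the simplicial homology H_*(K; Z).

H_0 ≅ Z,  H_1 ≅ Z/2,  H_2 = 0.

K has 7 vertices, 18 edges, 12 triangles.
rank ∂_0 = 0, rank ∂_1 = 6 ⇒ b_0 = 7 − 0 − 6 = 1; all invariant factors of ∂_1 are 1 so no torsion. So H_0 = Z.
rank ∂_1 = 6, rank ∂_2 = 12 ⇒ b_1 = 18 − 6 − 12 = 0; ∂_2 has invariant factor(s) [2] giving torsion. So H_1 = Z/2.
rank ∂_2 = 12, rank ∂_3 = 0 ⇒ b_2 = 12 − 12 − 0 = 0. So H_2 = 0.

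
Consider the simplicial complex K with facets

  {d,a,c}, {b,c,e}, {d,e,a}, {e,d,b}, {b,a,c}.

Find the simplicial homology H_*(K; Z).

H_0 = Z,  H_1 = Z,  H_2 = 0.

Take the total order a < b < c < d < e on the vertex set. Then K (dimension 2) consists of the simplices:

  0-simplices (5): a, b, c, d, e
  1-simplices (10): ab, ac, ad, ae, bc, bd, be, cd, ce, de
  2-simplices (5): abc, acd, ade, bce, bde

so the chain groups are C_0 ≅ Z^5, C_1 ≅ Z^10, C_2 ≅ Z^5.

The boundary map ∂_1: C_1 → C_0 maps an edge to its endpoints' difference, ∂[p,q] = q − p. For instance
  ∂bc = c − b.
This gives a 5×10 integer matrix of rank 4; reducing to Smith normal form yields diagonal entries (1,1,1,1).

∂_2: C_2 → C_1 maps a triangle to the signed sum of its edges. For instance
  ∂acd = cd − ad + ac,
  ∂ade = de − ae + ad.
This gives a 10×5 integer matrix of rank 5; reducing to Smith normal form yields diagonal entries (1,1,1,1,1).

Computing H_k = (kernel of ∂_k) / (image of ∂_{k+1}):

  H_0: rank C_0 − rank ∂_1 = 5 − 4 = 1, and the invariant factors of ∂_1 are all 1, so H_0 ≅ Z.
  H_1: rank ker ∂_1 − rank ∂_2 = (10 − 4) − 5 = 1, and the invariant factors of ∂_2 are all 1, so H_1 ≅ Z.
  H_2: rank ker ∂_2 − rank ∂_3 = (5 − 5) − 0 = 0, and there is no ∂_3, so H_2 ≅ 0.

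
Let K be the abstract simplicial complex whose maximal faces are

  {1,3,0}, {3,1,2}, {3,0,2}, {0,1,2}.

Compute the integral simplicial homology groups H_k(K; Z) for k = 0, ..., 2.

We work with the vertex ordering 0 < 1 < 2 < 3. The simplices of K, each written with vertices in increasing order, are:

  0-simplices (4): [0], [1], [2], [3]
  1-simplices (6): [0,1], [0,2], [0,3], [1,2], [1,3], [2,3]
  2-simplices (4): [0,1,2], [0,1,3], [0,2,3], [1,2,3]

giving chain groups C_0 ≅ Z^4, C_1 ≅ Z^6, C_2 ≅ Z^4.

∂_1: C_1 → C_0 is given by ∂[p,q] = [q] − [p].
The resulting 4×6 matrix has rank 3, and its Smith normal form has invariant factors (1,1,1).

∂_2: C_2 → C_1 acts by ∂[p,q,r] = [q,r] − [p,r] + [p,q]. For instance
  ∂[0,1,3] = [1,3] − [0,3] + [0,1],
  ∂[1,2,3] = [2,3] − [1,3] + [1,2].
The 6×4 boundary matrix has rank 3 and Smith normal form diag(1,1,1).

Now H_k = ker ∂_k / im ∂_{k+1}, so:

  H_0: rank C_0 − rank ∂_1 = 4 − 3 = 1, and the invariant factors of ∂_1 are all 1, so H_0 = Z.
  H_1: rank ker ∂_1 − rank ∂_2 = (6 − 3) − 3 = 0, and the invariant factors of ∂_2 are all 1, so H_1 = 0.
  H_2: rank ker ∂_2 − rank ∂_3 = (4 − 3) − 0 = 1, and there is no ∂_3, so H_2 = Z.

(K is a triangulation of the 2-sphere S^2.)

H_0 = Z,  H_1 = 0,  H_2 = Z.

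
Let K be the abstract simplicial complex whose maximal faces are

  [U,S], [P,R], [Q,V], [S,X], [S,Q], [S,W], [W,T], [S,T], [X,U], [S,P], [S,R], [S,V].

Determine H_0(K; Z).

We work with the vertex ordering P < Q < R < S < T < U < V < W < X. The simplices of K, each written with vertices in increasing order, are:

  0-simplices (9): P, Q, R, S, T, U, V, W, X
  1-simplices (12): PR, PS, QS, QV, RS, ST, SU, SV, SW, SX, TW, UX

Hence C_0 ≅ Z^9, C_1 ≅ Z^12.

The boundary map ∂_1: C_1 → C_0 is given by ∂[p,q] = [q] − [p].
This gives a 9×12 integer matrix of rank 8; reducing to Smith normal form yields diagonal entries (1,1,1,1,1,1,1,1).

Now H_k = ker ∂_k / im ∂_{k+1}, so:

  H_0: rank C_0 − rank ∂_1 = 9 − 8 = 1, and the invariant factors of ∂_1 are all 1, so H_0 = Z.

(K is a triangulation of a wedge of 4 circles.)

H_0 ≅ Z.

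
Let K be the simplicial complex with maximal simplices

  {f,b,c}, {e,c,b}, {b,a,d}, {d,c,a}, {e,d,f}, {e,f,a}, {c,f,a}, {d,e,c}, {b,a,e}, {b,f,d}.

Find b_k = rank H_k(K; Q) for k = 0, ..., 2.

Take the total order a < b < c < d < e < f on the vertex set. Then K (dimension 2) consists of the simplices:

  0-simplices (6): a, b, c, d, e, f
  1-simplices (15): ab, ac, ad, ae, af, bc, bd, be, bf, cd, ce, cf, de, df, ef
  2-simplices (10): abd, abe, acd, acf, aef, bce, bcf, bdf, cde, def

Hence C_0 ≅ Z^6, C_1 ≅ Z^15, C_2 ≅ Z^10.

The boundary map ∂_1: C_1 → C_0 maps an edge to its endpoints' difference, ∂[p,q] = q − p.
The 6×15 boundary matrix has rank 5 and Smith normal form diag(1,1,1,1,1).

The boundary map ∂_2: C_2 → C_1 acts by ∂[p,q,r] = [q,r] − [p,r] + [p,q]. For instance
  ∂acf = cf − af + ac,
  ∂def = ef − df + de.
This gives a 15×10 integer matrix of rank 10; reducing to Smith normal form yields diagonal entries (1,1,1,1,1,1,1,1,1,2).

Reading off H_k = ker ∂_k / im ∂_{k+1}:

  H_0: rank C_0 − rank ∂_1 = 6 − 5 = 1, and the invariant factors of ∂_1 are all 1, so H_0 ≅ Z.
  H_1: rank ker ∂_1 − rank ∂_2 = (15 − 5) − 10 = 0, and ∂_2 has invariant factor 2 > 1, so H_1 ≅ Z/2.
  H_2: rank ker ∂_2 − rank ∂_3 = (10 − 10) − 0 = 0, and there is no ∂_3, so H_2 ≅ 0.

As a check, the Euler characteristic is 6 − 15 + 10 = 1, which agrees with 1 − 0 + 0 = 1.
(K is a triangulation of the real projective plane RP^2.)

Hence the Betti numbers are b_0 = 1, b_1 = 0, b_2 = 0.

b_0 = 1, b_1 = 0, b_2 = 0.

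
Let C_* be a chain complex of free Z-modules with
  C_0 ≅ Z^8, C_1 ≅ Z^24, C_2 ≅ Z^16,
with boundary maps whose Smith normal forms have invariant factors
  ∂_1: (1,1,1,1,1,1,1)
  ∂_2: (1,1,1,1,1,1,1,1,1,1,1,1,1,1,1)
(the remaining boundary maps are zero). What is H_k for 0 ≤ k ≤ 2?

H_0: b_0 = 8 − 0 − 7 = 1; torsion from ∂_1 factors > 1: none. So H_0 = Z.
H_1: b_1 = 24 − 7 − 15 = 2; torsion from ∂_2 factors > 1: none. So H_1 = Z^2.
H_2: b_2 = 16 − 15 − 0 = 1; torsion from ∂_3 factors > 1: none. So H_2 = Z.

H_0 = Z,  H_1 = Z^2,  H_2 = Z.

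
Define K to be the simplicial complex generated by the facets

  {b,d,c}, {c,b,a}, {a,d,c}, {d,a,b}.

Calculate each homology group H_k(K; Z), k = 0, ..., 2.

H_0 = Z,  H_1 = 0,  H_2 = Z.

Take the total order a < b < c < d on the vertex set. Then K (dimension 2) consists of the simplices:

  0-simplices (4): a, b, c, d
  1-simplices (6): ab, ac, ad, bc, bd, cd
  2-simplices (4): abc, abd, acd, bcd

so the chain groups are C_0 ≅ Z^4, C_1 ≅ Z^6, C_2 ≅ Z^4.

Boundary ∂_1: C_1 → C_0 sends each edge [p,q] (with p < q) to q − p. For instance
  ∂ad = d − a.
This gives a 4×6 integer matrix of rank 3; reducing to Smith normal form yields diagonal entries (1,1,1).

The boundary map ∂_2: C_2 → C_1 maps a triangle to the signed sum of its edges. For instance
  ∂abc = bc − ac + ab,
  ∂bcd = cd − bd + bc.
As a 6×4 matrix over Z this has rank 3, with invariant factors (1,1,1).

Reading off H_k = ker ∂_k / im ∂_{k+1}:

  H_0: rank C_0 − rank ∂_1 = 4 − 3 = 1, and the invariant factors of ∂_1 are all 1, so H_0 = Z.
  H_1: rank ker ∂_1 − rank ∂_2 = (6 − 3) − 3 = 0, and the invariant factors of ∂_2 are all 1, so H_1 = 0.
  H_2: rank ker ∂_2 − rank ∂_3 = (4 − 3) − 0 = 1, and there is no ∂_3, so H_2 = Z.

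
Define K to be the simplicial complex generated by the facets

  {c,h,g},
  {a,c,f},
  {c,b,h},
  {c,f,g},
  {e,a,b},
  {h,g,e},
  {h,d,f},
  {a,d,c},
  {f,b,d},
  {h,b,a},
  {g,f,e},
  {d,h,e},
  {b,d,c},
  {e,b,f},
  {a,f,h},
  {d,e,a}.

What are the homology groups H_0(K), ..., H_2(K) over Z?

H_0 = Z,  H_1 = Z^2,  H_2 = Z.

Order the vertices as a < b < c < d < e < f < g < h. Listing each simplex with vertices in this order, K has dimension 2 with simplices:

  0-simplices (8): a, b, c, d, e, f, g, h
  1-simplices (24): ab, ac, ad, ae, af, ah, bc, bd, be, bf, bh, cd, cf, cg, ch, de, df, dh, ef, eg, eh, fg, fh, gh
  2-simplices (16): abe, abh, acd, acf, ade, afh, bcd, bch, bdf, bef, cfg, cgh, deh, dfh, efg, egh

giving chain groups C_0 ≅ Z^8, C_1 ≅ Z^24, C_2 ≅ Z^16.

Boundary ∂_1: C_1 → C_0 maps an edge to its endpoints' difference, ∂[p,q] = q − p. For instance
  ∂bf = f − b.
The resulting 8×24 matrix has rank 7, and its Smith normal form has invariant factors (1,1,1,1,1,1,1).

∂_2: C_2 → C_1 sends each 2-simplex [p,q,r] to [q,r] − [p,r] + [p,q]. For instance
  ∂dfh = fh − dh + df,
  ∂abe = be − ae + ab.
The 24×16 boundary matrix has rank 15 and Smith normal form diag(1,1,1,1,1,1,1,1,1,1,1,1,1,1,1).

From H_k ≅ ker(∂_k) / im(∂_{k+1}) we obtain:

  H_0: rank C_0 − rank ∂_1 = 8 − 7 = 1, and the invariant factors of ∂_1 are all 1, so H_0 ≅ Z.
  H_1: rank ker ∂_1 − rank ∂_2 = (24 − 7) − 15 = 2, and the invariant factors of ∂_2 are all 1, so H_1 ≅ Z^2.
  H_2: rank ker ∂_2 − rank ∂_3 = (16 − 15) − 0 = 1, and there is no ∂_3, so H_2 ≅ Z.

As a check, the Euler characteristic is 8 − 24 + 16 = 0, which agrees with 1 − 2 + 1 = 0.
(K is a triangulation of the torus T^2.)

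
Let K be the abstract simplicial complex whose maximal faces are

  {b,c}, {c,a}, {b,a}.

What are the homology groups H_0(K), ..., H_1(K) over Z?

Order the vertices as a < b < c. Listing each simplex with vertices in this order, K has dimension 1 with simplices:

  0-simplices (3): a, b, c
  1-simplices (3): ab, ac, bc

Hence C_0 ≅ Z^3, C_1 ≅ Z^3.

Boundary ∂_1: C_1 → C_0 sends each edge [p,q] (with p < q) to q − p.
As a 3×3 matrix over Z this has rank 2, with invariant factors (1,1).

Now H_k = ker ∂_k / im ∂_{k+1}, so:

  H_0: rank C_0 − rank ∂_1 = 3 − 2 = 1, and the invariant factors of ∂_1 are all 1, so H_0 = Z.
  H_1: rank ker ∂_1 − rank ∂_2 = (3 − 2) − 0 = 1, and there is no ∂_2, so H_1 = Z.

As a check, the Euler characteristic is 3 − 3 = 0, which agrees with 1 − 1 = 0.

H_0 ≅ Z,  H_1 ≅ Z.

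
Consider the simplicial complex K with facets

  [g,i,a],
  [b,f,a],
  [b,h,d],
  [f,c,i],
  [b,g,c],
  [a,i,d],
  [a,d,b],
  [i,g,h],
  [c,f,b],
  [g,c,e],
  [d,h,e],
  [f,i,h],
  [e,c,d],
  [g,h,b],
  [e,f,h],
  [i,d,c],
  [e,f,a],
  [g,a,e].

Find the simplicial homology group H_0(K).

H_0 ≅ Z.

K has 9 vertices, 27 edges, 18 triangles.
rank ∂_0 = 0, rank ∂_1 = 8 ⇒ b_0 = 9 − 0 − 8 = 1; all invariant factors of ∂_1 are 1 so no torsion. So H_0 = Z.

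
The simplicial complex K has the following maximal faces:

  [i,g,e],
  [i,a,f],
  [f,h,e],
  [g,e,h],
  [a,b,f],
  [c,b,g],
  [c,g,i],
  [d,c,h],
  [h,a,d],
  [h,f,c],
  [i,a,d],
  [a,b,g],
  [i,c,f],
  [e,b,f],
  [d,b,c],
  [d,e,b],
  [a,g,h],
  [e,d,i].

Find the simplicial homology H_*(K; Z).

H_0 = Z,  H_1 = Z^2,  H_2 = Z.

Order the vertices as a < b < c < d < e < f < g < h < i. Listing each simplex with vertices in this order, K has dimension 2 with simplices:

  0-simplices (9): a, b, c, d, e, f, g, h, i
  1-simplices (27): ab, ad, af, ag, ah, ai, bc, bd, be, bf, bg, cd, cf, cg, ch, ci, de, dh, di, ef, eg, eh, ei, fh, fi, gh, gi
  2-simplices (18): abf, abg, adh, adi, afi, agh, bcd, bcg, bde, bef, cdh, cfh, cfi, cgi, dei, efh, egh, egi

giving chain groups C_0 ≅ Z^9, C_1 ≅ Z^27, C_2 ≅ Z^18.

∂_1: C_1 → C_0 maps an edge to its endpoints' difference, ∂[p,q] = q − p. For instance
  ∂ai = i − a.
The resulting 9×27 matrix has rank 8, and its Smith normal form has invariant factors (1,1,1,1,1,1,1,1).

The boundary map ∂_2: C_2 → C_1 acts by ∂[p,q,r] = [q,r] − [p,r] + [p,q]. For instance
  ∂abf = bf − af + ab,
  ∂bcg = cg − bg + bc.
The 27×18 boundary matrix has rank 17 and Smith normal form diag(1,1,1,1,1,1,1,1,1,1,1,1,1,1,1,1,1).

From H_k ≅ ker(∂_k) / im(∂_{k+1}) we obtain:

  H_0: rank C_0 − rank ∂_1 = 9 − 8 = 1, and the invariant factors of ∂_1 are all 1, so H_0 = Z.
  H_1: rank ker ∂_1 − rank ∂_2 = (27 − 8) − 17 = 2, and the invariant factors of ∂_2 are all 1, so H_1 = Z^2.
  H_2: rank ker ∂_2 − rank ∂_3 = (18 − 17) − 0 = 1, and there is no ∂_3, so H_2 = Z.

(K is a triangulation of the torus T^2.)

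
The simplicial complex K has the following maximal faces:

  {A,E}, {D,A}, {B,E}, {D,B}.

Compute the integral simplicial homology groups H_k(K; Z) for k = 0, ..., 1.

H_0 = Z,  H_1 = Z.

Order the vertices as A < B < D < E. Listing each simplex with vertices in this order, K has dimension 1 with simplices:

  0-simplices (4): A, B, D, E
  1-simplices (4): AD, AE, BD, BE

giving chain groups C_0 ≅ Z^4, C_1 ≅ Z^4.

Boundary ∂_1: C_1 → C_0 maps an edge to its endpoints' difference, ∂[p,q] = q − p.
The resulting 4×4 matrix has rank 3, and its Smith normal form has invariant factors (1,1,1).

Computing H_k = (kernel of ∂_k) / (image of ∂_{k+1}):

  H_0: rank C_0 − rank ∂_1 = 4 − 3 = 1, and the invariant factors of ∂_1 are all 1, so H_0 ≅ Z.
  H_1: rank ker ∂_1 − rank ∂_2 = (4 − 3) − 0 = 1, and there is no ∂_2, so H_1 ≅ Z.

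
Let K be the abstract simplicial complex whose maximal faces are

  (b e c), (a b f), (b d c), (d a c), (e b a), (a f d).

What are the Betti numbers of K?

b_0 = 1, b_1 = 1, b_2 = 0.

Order the vertices as a < b < c < d < e < f. Listing each simplex with vertices in this order, K has dimension 2 with simplices:

  0-simplices (6): a, b, c, d, e, f
  1-simplices (12): ab, ac, ad, ae, af, bc, bd, be, bf, cd, ce, df
  2-simplices (6): abe, abf, acd, adf, bcd, bce

Hence C_0 ≅ Z^6, C_1 ≅ Z^12, C_2 ≅ Z^6.

∂_1: C_1 → C_0 is given by ∂[p,q] = [q] − [p]. For instance
  ∂bd = d − b.
The resulting 6×12 matrix has rank 5, and its Smith normal form has invariant factors (1,1,1,1,1).

The boundary map ∂_2: C_2 → C_1 sends each 2-simplex [p,q,r] to [q,r] − [p,r] + [p,q]. For instance
  ∂acd = cd − ad + ac,
  ∂bce = ce − be + bc.
The 12×6 boundary matrix has rank 6 and Smith normal form diag(1,1,1,1,1,1).

Computing H_k = (kernel of ∂_k) / (image of ∂_{k+1}):

  H_0: rank C_0 − rank ∂_1 = 6 − 5 = 1, and the invariant factors of ∂_1 are all 1, so H_0 = Z.
  H_1: rank ker ∂_1 − rank ∂_2 = (12 − 5) − 6 = 1, and the invariant factors of ∂_2 are all 1, so H_1 = Z.
  H_2: rank ker ∂_2 − rank ∂_3 = (6 − 6) − 0 = 0, and there is no ∂_3, so H_2 = 0.

(K is a triangulation of the cylinder S^1 x I.)

Hence the Betti numbers are b_0 = 1, b_1 = 1, b_2 = 0.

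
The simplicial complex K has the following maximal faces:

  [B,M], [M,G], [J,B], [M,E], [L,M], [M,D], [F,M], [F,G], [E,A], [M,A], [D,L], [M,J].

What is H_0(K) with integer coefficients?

H_0 = Z.

We work with the vertex ordering A < B < D < E < F < G < J < L < M. The simplices of K, each written with vertices in increasing order, are:

  0-simplices (9): A, B, D, E, F, G, J, L, M
  1-simplices (12): AE, AM, BJ, BM, DL, DM, EM, FG, FM, GM, JM, LM

Hence C_0 ≅ Z^9, C_1 ≅ Z^12.

The boundary map ∂_1: C_1 → C_0 is given by ∂[p,q] = [q] − [p]. For instance
  ∂GM = M − G.
The 9×12 boundary matrix has rank 8 and Smith normal form diag(1,1,1,1,1,1,1,1).

Computing H_k = (kernel of ∂_k) / (image of ∂_{k+1}):

  H_0: rank C_0 − rank ∂_1 = 9 − 8 = 1, and the invariant factors of ∂_1 are all 1, so H_0 ≅ Z.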